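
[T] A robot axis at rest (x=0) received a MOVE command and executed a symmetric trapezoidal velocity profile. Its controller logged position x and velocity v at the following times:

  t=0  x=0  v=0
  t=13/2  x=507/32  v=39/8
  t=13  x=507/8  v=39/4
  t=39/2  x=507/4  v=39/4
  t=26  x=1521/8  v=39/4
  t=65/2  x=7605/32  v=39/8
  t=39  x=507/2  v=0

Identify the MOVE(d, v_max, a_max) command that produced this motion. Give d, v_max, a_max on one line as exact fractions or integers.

final state: t=39, x=507/2, v=0 → d = 507/2
a_max = (39/8−0)/(13/2−0) = 3/4
max v = 39/4 over t∈[13,26] → v_max = 39/4
check: 39/4·(13+13) = 507/2 ✓

d=507/2 v_max=39/4 a_max=3/4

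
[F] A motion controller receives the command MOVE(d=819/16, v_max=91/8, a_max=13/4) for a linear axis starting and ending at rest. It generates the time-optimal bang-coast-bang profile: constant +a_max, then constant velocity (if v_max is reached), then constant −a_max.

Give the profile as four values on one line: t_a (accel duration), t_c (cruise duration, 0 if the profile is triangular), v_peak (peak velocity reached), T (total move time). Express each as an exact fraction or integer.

t_a=7/2 t_c=1 v_peak=91/8 T=8

v_max²/a_max = (91/8)²/(13/4) = 637/16
819/16 ≥ 637/16 so v_max reached
t_a = (91/8)/(13/4) = 7/2; v_peak = 91/8
d_cruise = 819/16 − 637/16 = 91/8; t_c = (91/8)/(91/8) = 1
T = 2·7/2 + 1 = 8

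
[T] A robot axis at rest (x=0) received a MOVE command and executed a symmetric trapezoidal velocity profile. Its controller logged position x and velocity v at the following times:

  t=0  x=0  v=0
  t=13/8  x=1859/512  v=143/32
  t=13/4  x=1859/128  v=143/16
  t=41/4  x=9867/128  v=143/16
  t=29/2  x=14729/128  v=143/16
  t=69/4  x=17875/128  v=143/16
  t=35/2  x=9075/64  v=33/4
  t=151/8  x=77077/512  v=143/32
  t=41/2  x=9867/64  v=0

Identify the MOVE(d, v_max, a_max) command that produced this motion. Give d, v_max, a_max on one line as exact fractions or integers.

d=9867/64 v_max=143/16 a_max=11/4

final state: t=41/2, x=9867/64, v=0 → d = 9867/64
a_max = (143/32−0)/(13/8−0) = 11/4
max v = 143/16 over t∈[13/4,69/4] → v_max = 143/16
check: 143/16·(13/4+14) = 9867/64 ✓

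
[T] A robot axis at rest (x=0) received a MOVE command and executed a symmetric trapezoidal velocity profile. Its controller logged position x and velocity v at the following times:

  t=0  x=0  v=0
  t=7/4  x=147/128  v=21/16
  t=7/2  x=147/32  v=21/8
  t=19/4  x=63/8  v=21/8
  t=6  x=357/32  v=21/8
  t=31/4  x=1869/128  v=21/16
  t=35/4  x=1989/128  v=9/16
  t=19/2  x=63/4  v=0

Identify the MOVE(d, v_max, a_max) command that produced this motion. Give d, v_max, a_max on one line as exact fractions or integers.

d=63/4 v_max=21/8 a_max=3/4

final state: t=19/2, x=63/4, v=0 → d = 63/4
a_max = (21/16−0)/(7/4−0) = 3/4
max v = 21/8 over t∈[7/2,6] → v_max = 21/8
check: 21/8·(7/2+5/2) = 63/4 ✓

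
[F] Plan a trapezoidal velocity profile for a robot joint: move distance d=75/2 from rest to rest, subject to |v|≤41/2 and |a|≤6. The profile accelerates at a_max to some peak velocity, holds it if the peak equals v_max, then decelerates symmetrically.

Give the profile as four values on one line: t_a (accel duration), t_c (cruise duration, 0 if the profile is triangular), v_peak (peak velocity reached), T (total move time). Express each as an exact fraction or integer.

v_max²/a_max = (41/2)²/6 = 1681/24
75/2 < 1681/24 → triangular
v_peak = √(75/2·6) = √225 = 15
t_a = 15/6 = 5/2; t_c = 0
T = 2·5/2 = 5

t_a=5/2 t_c=0 v_peak=15 T=5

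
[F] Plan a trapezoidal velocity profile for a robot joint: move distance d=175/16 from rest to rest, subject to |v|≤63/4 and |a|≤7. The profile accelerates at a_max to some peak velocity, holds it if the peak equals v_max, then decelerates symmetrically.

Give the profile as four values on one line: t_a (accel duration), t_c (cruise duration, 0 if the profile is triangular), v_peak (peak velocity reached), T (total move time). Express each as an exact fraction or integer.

(v_max)²/a_max = (63/4)²/7 = 567/16
175/16 < 567/16 ⇒ no cruise
v_peak = √(175/16·7) = √(1225/16) = 35/4
t_a = (35/4)/7 = 5/4; t_c = 0
T = 2·5/4 = 5/2

t_a=5/4 t_c=0 v_peak=35/4 T=5/2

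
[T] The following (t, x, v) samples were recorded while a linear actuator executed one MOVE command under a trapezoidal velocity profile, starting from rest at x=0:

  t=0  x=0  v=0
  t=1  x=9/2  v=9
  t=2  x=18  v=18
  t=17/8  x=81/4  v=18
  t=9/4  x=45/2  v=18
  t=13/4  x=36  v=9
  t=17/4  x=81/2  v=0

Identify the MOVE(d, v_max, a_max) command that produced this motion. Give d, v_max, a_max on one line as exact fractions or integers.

d=81/2 v_max=18 a_max=9

final state: t=17/4, x=81/2, v=0 → d = 81/2
a_max = (9−0)/(1−0) = 9
max v = 18 over t∈[2,9/4] → v_max = 18
check: 18·(2+1/4) = 81/2 ✓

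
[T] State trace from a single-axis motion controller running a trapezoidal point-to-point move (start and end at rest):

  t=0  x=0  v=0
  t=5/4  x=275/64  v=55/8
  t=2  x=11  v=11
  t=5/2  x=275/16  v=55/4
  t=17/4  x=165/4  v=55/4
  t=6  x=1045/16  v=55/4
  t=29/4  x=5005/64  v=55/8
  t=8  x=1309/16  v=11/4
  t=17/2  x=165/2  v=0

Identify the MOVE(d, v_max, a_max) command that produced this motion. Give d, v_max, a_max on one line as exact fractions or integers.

final state: t=17/2, x=165/2, v=0 → d = 165/2
a_max = (55/8−0)/(5/4−0) = 11/2
max v = 55/4 over t∈[5/2,6] → v_max = 55/4
check: 55/4·(5/2+7/2) = 165/2 ✓

d=165/2 v_max=55/4 a_max=11/2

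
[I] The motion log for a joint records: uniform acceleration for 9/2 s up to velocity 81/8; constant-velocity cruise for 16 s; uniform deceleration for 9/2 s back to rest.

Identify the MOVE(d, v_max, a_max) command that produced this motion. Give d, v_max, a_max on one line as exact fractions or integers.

d=3321/16 v_max=81/8 a_max=9/4

a_max = (81/8)/(9/2) = 9/4
d_a = ½·81/8·9/2 = 729/32; d_c = 81/8·16 = 162
d = 2·729/32 + 162 = 3321/16
t_c = 16 > 0 ⇒ limit active, v_max = 81/8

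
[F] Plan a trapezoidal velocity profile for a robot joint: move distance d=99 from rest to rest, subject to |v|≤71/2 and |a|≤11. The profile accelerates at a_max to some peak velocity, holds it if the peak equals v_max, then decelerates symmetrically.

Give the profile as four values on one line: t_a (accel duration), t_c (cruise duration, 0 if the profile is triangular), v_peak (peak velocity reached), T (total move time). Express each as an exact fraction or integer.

(v_max)²/a_max = (71/2)²/11 = 5041/44
99 < 5041/44 ⇒ no cruise
v_peak = √(99·11) = √1089 = 33
t_a = 33/11 = 3; t_c = 0
T = 2·3 = 6

t_a=3 t_c=0 v_peak=33 T=6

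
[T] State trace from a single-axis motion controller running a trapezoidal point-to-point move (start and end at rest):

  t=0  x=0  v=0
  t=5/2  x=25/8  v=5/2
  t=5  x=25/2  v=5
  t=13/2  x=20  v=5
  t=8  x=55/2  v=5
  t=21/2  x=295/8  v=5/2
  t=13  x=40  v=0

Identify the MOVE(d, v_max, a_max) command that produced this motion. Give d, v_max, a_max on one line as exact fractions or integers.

d=40 v_max=5 a_max=1

final state: t=13, x=40, v=0 → d = 40
a_max = (5/2−0)/(5/2−0) = 1
max v = 5 over t∈[5,8] → v_max = 5
check: 5·(5+3) = 40 ✓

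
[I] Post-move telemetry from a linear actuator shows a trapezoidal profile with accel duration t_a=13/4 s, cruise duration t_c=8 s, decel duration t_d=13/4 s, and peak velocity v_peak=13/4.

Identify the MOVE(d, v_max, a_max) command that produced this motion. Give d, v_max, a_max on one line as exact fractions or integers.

a_max = (13/4)/(13/4) = 1
d_a = ½·13/4·13/4 = 169/32; d_c = 13/4·8 = 26
d = 2·169/32 + 26 = 585/16
t_c = 8 > 0 → v_max = v_peak = 13/4

d=585/16 v_max=13/4 a_max=1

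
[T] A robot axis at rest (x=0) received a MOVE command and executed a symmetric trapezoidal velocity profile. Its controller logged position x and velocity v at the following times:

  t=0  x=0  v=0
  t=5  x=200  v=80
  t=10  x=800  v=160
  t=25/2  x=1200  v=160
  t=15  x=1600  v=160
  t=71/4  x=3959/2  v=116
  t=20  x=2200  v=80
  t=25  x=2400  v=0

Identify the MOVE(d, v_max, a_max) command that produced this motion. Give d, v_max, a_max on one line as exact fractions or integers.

final state: t=25, x=2400, v=0 → d = 2400
a_max = (80−0)/(5−0) = 16
max v = 160 over t∈[10,15] → v_max = 160
check: 160·(10+5) = 2400 ✓

d=2400 v_max=160 a_max=16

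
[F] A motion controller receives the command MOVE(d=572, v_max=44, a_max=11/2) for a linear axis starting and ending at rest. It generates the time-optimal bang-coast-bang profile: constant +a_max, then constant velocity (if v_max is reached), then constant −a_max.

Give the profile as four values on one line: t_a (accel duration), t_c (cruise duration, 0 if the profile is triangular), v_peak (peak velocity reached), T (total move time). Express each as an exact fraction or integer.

vₘ²/aₘ = 44²/(11/2) = 352
572 ≥ 352 ⇒ cruise phase
t_a = 44/(11/2) = 8; v_peak = 44
d_cruise = 572 − 352 = 220; t_c = 220/44 = 5
T = 2·8 + 5 = 21

t_a=8 t_c=5 v_peak=44 T=21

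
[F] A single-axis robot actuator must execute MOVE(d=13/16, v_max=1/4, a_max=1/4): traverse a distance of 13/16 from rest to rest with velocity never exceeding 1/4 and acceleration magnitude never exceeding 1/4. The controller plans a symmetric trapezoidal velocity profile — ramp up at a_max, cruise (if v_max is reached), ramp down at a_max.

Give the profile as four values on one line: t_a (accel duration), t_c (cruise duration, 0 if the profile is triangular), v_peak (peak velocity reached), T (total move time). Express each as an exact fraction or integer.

v_max²/a_max = (1/4)²/(1/4) = 1/4
13/16 ≥ 1/4 → trapezoidal
t_a = (1/4)/(1/4) = 1; v_peak = 1/4
d_cruise = 13/16 − 1/4 = 9/16; t_c = (9/16)/(1/4) = 9/4
T = 2·1 + 9/4 = 17/4

t_a=1 t_c=9/4 v_peak=1/4 T=17/4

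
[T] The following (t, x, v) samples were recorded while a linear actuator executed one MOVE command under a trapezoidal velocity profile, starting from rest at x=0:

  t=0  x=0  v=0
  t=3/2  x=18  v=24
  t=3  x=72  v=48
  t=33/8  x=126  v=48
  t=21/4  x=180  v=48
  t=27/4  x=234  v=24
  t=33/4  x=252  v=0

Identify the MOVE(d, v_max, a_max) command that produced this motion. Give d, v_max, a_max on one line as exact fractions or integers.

d=252 v_max=48 a_max=16

final state: t=33/4, x=252, v=0 → d = 252
a_max = (24−0)/(3/2−0) = 16
max v = 48 over t∈[3,21/4] → v_max = 48
check: 48·(3+9/4) = 252 ✓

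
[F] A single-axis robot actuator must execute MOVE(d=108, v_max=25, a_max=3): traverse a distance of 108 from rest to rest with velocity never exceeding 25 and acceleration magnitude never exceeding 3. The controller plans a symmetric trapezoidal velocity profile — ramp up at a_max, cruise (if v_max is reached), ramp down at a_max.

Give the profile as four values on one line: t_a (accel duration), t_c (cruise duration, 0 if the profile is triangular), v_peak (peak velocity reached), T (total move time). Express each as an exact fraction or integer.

t_a=6 t_c=0 v_peak=18 T=12

(v_max)²/a_max = 25²/3 = 625/3
108 < 625/3 ⇒ no cruise
v_peak = √(108·3) = √324 = 18
t_a = 18/3 = 6; t_c = 0
T = 2·6 = 12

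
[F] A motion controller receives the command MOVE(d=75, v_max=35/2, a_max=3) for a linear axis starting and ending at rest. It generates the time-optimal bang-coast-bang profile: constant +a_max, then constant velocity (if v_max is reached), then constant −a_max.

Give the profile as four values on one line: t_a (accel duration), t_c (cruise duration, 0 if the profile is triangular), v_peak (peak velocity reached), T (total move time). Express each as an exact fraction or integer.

t_a=5 t_c=0 v_peak=15 T=10

v_max²/a_max = (35/2)²/3 = 1225/12
75 < 1225/12 ⇒ no cruise
v_peak = √(75·3) = √225 = 15
t_a = 15/3 = 5; t_c = 0
T = 2·5 = 10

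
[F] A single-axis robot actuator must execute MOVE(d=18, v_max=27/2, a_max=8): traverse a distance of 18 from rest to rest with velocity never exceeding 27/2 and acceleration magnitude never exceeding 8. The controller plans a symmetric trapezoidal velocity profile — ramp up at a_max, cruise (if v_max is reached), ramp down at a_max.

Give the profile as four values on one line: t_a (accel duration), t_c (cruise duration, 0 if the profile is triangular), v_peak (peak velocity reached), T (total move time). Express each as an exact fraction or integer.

t_a=3/2 t_c=0 v_peak=12 T=3

(v_max)²/a_max = (27/2)²/8 = 729/32
18 < 729/32 ⇒ no cruise
v_peak = √(18·8) = √144 = 12
t_a = 12/8 = 3/2; t_c = 0
T = 2·3/2 = 3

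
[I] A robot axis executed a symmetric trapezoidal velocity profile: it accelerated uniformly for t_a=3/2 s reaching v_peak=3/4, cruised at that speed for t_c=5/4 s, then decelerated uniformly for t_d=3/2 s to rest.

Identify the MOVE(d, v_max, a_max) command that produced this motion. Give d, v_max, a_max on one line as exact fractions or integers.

a_max = (3/4)/(3/2) = 1/2
d_a = ½·3/4·3/2 = 9/16; d_c = 3/4·5/4 = 15/16
d = 2·9/16 + 15/16 = 33/16
t_c = 5/4 > 0 so v_max = 3/4

d=33/16 v_max=3/4 a_max=1/2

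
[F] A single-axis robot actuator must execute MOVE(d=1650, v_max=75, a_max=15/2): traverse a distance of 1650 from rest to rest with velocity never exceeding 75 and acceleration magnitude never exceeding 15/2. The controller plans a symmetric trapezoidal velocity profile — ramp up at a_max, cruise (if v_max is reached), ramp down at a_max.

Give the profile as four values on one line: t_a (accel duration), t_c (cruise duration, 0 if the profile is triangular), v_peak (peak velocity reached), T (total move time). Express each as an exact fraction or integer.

(v_max)²/a_max = 75²/(15/2) = 750
1650 ≥ 750 ⇒ cruise phase
t_a = 75/(15/2) = 10; v_peak = 75
d_cruise = 1650 − 750 = 900; t_c = 900/75 = 12
T = 2·10 + 12 = 32

t_a=10 t_c=12 v_peak=75 T=32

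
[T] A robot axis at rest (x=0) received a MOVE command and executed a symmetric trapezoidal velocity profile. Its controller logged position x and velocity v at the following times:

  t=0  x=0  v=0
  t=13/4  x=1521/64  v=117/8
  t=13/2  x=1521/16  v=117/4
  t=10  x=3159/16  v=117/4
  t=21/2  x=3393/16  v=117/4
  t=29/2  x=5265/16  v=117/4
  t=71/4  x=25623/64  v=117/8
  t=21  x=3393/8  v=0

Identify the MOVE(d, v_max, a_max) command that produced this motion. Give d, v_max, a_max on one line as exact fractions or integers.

d=3393/8 v_max=117/4 a_max=9/2

final state: t=21, x=3393/8, v=0 → d = 3393/8
a_max = (117/8−0)/(13/4−0) = 9/2
max v = 117/4 over t∈[13/2,29/2] → v_max = 117/4
check: 117/4·(13/2+8) = 3393/8 ✓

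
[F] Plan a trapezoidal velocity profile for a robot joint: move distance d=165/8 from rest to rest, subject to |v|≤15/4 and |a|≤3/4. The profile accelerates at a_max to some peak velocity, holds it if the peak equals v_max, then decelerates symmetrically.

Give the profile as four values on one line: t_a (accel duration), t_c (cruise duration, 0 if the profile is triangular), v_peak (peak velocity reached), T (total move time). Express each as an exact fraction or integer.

(v_max)²/a_max = (15/4)²/(3/4) = 75/4
165/8 ≥ 75/4 so v_max reached
t_a = (15/4)/(3/4) = 5; v_peak = 15/4
d_cruise = 165/8 − 75/4 = 15/8; t_c = (15/8)/(15/4) = 1/2
T = 2·5 + 1/2 = 21/2

t_a=5 t_c=1/2 v_peak=15/4 T=21/2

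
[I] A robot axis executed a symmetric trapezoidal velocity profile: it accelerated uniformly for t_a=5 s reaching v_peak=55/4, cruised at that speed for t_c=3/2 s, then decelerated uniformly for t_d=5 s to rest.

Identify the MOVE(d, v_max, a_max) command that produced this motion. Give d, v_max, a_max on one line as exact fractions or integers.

a_max = (55/4)/5 = 11/4
d_a = ½·55/4·5 = 275/8; d_c = 55/4·3/2 = 165/8
d = 2·275/8 + 165/8 = 715/8
t_c = 3/2 > 0 so v_max = 55/4

d=715/8 v_max=55/4 a_max=11/4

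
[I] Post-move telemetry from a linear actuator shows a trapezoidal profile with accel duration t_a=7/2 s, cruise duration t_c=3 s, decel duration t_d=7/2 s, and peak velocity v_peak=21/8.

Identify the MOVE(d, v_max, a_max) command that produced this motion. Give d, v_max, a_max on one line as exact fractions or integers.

d=273/16 v_max=21/8 a_max=3/4

a_max = (21/8)/(7/2) = 3/4
d_a = ½·21/8·7/2 = 147/32; d_c = 21/8·3 = 63/8
d = 2·147/32 + 63/8 = 273/16
t_c = 3 > 0 → v_max = v_peak = 21/8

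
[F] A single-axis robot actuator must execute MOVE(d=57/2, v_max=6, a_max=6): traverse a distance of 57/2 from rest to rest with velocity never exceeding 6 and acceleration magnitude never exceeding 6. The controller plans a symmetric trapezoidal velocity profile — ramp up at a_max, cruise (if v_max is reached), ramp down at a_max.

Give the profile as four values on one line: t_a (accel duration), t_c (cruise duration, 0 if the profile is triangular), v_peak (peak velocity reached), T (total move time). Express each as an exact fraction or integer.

t_a=1 t_c=15/4 v_peak=6 T=23/4

vₘ²/aₘ = 6²/6 = 6
57/2 ≥ 6 ⇒ cruise phase
t_a = 6/6 = 1; v_peak = 6
d_cruise = 57/2 − 6 = 45/2; t_c = (45/2)/6 = 15/4
T = 2·1 + 15/4 = 23/4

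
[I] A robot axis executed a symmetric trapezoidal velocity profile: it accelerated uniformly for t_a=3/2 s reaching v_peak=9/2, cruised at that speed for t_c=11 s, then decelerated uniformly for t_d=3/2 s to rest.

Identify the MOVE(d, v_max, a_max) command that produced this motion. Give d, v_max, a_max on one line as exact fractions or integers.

a_max = (9/2)/(3/2) = 3
d_a = ½·9/2·3/2 = 27/8; d_c = 9/2·11 = 99/2
d = 2·27/8 + 99/2 = 225/4
t_c = 11 > 0 → v_max = v_peak = 9/2

d=225/4 v_max=9/2 a_max=3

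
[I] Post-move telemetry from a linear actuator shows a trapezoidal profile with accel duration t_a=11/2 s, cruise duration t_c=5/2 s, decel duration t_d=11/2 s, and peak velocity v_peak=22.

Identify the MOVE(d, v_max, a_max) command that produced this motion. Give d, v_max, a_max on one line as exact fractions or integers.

a_max = 22/(11/2) = 4
d_a = ½·22·11/2 = 121/2; d_c = 22·5/2 = 55
d = 2·121/2 + 55 = 176
t_c = 5/2 > 0 ⇒ limit active, v_max = 22

d=176 v_max=22 a_max=4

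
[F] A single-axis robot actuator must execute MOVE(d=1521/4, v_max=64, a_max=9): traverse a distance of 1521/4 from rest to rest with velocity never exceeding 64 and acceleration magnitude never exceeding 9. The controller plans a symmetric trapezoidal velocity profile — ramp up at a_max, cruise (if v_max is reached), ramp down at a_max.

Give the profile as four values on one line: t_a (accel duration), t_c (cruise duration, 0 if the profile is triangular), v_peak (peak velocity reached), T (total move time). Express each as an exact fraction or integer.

(v_max)²/a_max = 64²/9 = 4096/9
1521/4 < 4096/9 ⇒ no cruise
v_peak = √(1521/4·9) = √(13689/4) = 117/2
t_a = (117/2)/9 = 13/2; t_c = 0
T = 2·13/2 = 13

t_a=13/2 t_c=0 v_peak=117/2 T=13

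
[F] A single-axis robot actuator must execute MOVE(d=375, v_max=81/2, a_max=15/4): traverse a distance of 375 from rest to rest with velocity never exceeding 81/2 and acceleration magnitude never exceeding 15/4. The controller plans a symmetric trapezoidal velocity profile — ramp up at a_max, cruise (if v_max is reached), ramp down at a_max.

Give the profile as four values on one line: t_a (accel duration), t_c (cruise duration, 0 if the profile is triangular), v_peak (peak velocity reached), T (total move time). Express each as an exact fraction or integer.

t_a=10 t_c=0 v_peak=75/2 T=20

(v_max)²/a_max = (81/2)²/(15/4) = 2187/5
375 < 2187/5 so t_c = 0
v_peak = √(375·15/4) = √(5625/4) = 75/2
t_a = (75/2)/(15/4) = 10; t_c = 0
T = 2·10 = 20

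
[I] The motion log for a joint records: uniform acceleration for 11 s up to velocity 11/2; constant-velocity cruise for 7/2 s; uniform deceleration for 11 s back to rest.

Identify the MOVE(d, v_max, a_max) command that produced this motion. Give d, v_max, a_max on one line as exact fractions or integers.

a_max = (11/2)/11 = 1/2
d_a = ½·11/2·11 = 121/4; d_c = 11/2·7/2 = 77/4
d = 2·121/4 + 77/4 = 319/4
t_c = 7/2 > 0 so v_max = 11/2

d=319/4 v_max=11/2 a_max=1/2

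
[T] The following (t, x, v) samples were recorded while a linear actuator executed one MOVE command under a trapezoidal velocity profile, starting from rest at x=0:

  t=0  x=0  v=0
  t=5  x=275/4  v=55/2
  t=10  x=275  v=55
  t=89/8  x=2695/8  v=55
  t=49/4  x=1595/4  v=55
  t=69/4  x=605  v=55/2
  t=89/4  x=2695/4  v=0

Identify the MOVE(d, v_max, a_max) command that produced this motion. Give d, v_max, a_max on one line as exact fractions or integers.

d=2695/4 v_max=55 a_max=11/2

final state: t=89/4, x=2695/4, v=0 → d = 2695/4
a_max = (55/2−0)/(5−0) = 11/2
max v = 55 over t∈[10,49/4] → v_max = 55
check: 55·(10+9/4) = 2695/4 ✓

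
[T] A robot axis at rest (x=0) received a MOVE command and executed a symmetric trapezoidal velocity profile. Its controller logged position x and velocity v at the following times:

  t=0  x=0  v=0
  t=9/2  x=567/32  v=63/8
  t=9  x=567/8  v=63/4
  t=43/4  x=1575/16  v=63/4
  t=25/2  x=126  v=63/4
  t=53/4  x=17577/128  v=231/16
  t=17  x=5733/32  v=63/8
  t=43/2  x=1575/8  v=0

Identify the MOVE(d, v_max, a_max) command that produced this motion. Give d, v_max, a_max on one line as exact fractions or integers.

d=1575/8 v_max=63/4 a_max=7/4

final state: t=43/2, x=1575/8, v=0 → d = 1575/8
a_max = (63/8−0)/(9/2−0) = 7/4
max v = 63/4 over t∈[9,25/2] → v_max = 63/4
check: 63/4·(9+7/2) = 1575/8 ✓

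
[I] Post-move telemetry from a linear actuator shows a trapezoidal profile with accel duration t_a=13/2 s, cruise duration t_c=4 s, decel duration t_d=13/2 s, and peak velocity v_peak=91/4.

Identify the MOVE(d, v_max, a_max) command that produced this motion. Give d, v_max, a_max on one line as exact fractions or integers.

a_max = (91/4)/(13/2) = 7/2
d_a = ½·91/4·13/2 = 1183/16; d_c = 91/4·4 = 91
d = 2·1183/16 + 91 = 1911/8
t_c = 4 > 0 so v_max = 91/4

d=1911/8 v_max=91/4 a_max=7/2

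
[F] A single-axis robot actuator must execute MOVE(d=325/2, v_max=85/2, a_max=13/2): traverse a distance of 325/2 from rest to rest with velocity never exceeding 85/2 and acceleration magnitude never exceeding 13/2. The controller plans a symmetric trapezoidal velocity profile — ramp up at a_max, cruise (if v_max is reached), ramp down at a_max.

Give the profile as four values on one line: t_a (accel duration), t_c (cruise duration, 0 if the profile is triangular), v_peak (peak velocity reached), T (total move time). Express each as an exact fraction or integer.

vₘ²/aₘ = (85/2)²/(13/2) = 7225/26
325/2 < 7225/26 ⇒ no cruise
v_peak = √(325/2·13/2) = √(4225/4) = 65/2
t_a = (65/2)/(13/2) = 5; t_c = 0
T = 2·5 = 10

t_a=5 t_c=0 v_peak=65/2 T=10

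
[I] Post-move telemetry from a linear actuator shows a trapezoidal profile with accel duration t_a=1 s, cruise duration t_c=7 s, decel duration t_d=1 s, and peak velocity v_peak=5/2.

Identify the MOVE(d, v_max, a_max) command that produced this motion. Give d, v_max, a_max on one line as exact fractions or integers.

a_max = (5/2)/1 = 5/2
d_a = ½·5/2·1 = 5/4; d_c = 5/2·7 = 35/2
d = 2·5/4 + 35/2 = 20
t_c = 7 > 0 so v_max = 5/2

d=20 v_max=5/2 a_max=5/2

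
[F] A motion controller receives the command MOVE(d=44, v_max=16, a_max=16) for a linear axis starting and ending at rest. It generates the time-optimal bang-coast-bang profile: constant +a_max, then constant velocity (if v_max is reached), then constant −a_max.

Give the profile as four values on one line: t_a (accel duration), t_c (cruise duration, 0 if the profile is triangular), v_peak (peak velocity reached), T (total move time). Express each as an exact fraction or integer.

(v_max)²/a_max = 16²/16 = 16
44 ≥ 16 → trapezoidal
t_a = 16/16 = 1; v_peak = 16
d_cruise = 44 − 16 = 28; t_c = 28/16 = 7/4
T = 2·1 + 7/4 = 15/4

t_a=1 t_c=7/4 v_peak=16 T=15/4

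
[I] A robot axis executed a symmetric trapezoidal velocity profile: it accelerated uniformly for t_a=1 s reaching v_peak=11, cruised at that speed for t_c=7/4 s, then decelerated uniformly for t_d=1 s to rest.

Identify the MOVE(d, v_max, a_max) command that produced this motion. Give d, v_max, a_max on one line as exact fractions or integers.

d=121/4 v_max=11 a_max=11

a_max = 11/1 = 11
d_a = ½·11·1 = 11/2; d_c = 11·7/4 = 77/4
d = 2·11/2 + 77/4 = 121/4
t_c = 7/4 > 0 ⇒ limit active, v_max = 11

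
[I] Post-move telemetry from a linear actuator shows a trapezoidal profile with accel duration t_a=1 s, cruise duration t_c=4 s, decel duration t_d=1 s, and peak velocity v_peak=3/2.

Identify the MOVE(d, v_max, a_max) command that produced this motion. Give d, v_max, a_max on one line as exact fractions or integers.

a_max = (3/2)/1 = 3/2
d_a = ½·3/2·1 = 3/4; d_c = 3/2·4 = 6
d = 2·3/4 + 6 = 15/2
t_c = 4 > 0 so v_max = 3/2

d=15/2 v_max=3/2 a_max=3/2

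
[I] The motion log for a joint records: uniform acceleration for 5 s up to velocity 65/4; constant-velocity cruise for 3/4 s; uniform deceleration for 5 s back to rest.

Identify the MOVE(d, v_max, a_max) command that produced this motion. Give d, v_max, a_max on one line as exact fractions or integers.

d=1495/16 v_max=65/4 a_max=13/4

a_max = (65/4)/5 = 13/4
d_a = ½·65/4·5 = 325/8; d_c = 65/4·3/4 = 195/16
d = 2·325/8 + 195/16 = 1495/16
t_c = 3/4 > 0 ⇒ limit active, v_max = 65/4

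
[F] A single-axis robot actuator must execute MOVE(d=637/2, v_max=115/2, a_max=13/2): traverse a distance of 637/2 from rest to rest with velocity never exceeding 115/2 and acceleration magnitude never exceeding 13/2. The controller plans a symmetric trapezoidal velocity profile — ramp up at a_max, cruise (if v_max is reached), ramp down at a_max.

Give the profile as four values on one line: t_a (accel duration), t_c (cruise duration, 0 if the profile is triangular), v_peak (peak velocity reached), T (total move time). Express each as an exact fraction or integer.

t_a=7 t_c=0 v_peak=91/2 T=14

v_max²/a_max = (115/2)²/(13/2) = 13225/26
637/2 < 13225/26 ⇒ no cruise
v_peak = √(637/2·13/2) = √(8281/4) = 91/2
t_a = (91/2)/(13/2) = 7; t_c = 0
T = 2·7 = 14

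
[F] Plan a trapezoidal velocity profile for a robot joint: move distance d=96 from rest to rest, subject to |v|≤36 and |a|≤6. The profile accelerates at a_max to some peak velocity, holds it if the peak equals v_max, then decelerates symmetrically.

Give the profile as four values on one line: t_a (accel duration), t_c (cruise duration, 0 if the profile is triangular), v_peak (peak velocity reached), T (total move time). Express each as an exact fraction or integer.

(v_max)²/a_max = 36²/6 = 216
96 < 216 ⇒ no cruise
v_peak = √(96·6) = √576 = 24
t_a = 24/6 = 4; t_c = 0
T = 2·4 = 8

t_a=4 t_c=0 v_peak=24 T=8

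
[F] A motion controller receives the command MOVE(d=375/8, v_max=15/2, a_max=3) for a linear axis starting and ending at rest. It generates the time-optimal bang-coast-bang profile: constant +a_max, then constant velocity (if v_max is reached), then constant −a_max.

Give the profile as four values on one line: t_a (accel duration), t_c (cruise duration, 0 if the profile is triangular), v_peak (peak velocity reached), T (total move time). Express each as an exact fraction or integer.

t_a=5/2 t_c=15/4 v_peak=15/2 T=35/4

vₘ²/aₘ = (15/2)²/3 = 75/4
375/8 ≥ 75/4 ⇒ cruise phase
t_a = (15/2)/3 = 5/2; v_peak = 15/2
d_cruise = 375/8 − 75/4 = 225/8; t_c = (225/8)/(15/2) = 15/4
T = 2·5/2 + 15/4 = 35/4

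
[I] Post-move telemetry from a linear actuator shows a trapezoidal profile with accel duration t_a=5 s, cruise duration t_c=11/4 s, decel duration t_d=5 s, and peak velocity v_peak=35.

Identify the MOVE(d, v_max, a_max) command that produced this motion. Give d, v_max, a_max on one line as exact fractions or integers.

a_max = 35/5 = 7
d_a = ½·35·5 = 175/2; d_c = 35·11/4 = 385/4
d = 2·175/2 + 385/4 = 1085/4
t_c = 11/4 > 0 so v_max = 35

d=1085/4 v_max=35 a_max=7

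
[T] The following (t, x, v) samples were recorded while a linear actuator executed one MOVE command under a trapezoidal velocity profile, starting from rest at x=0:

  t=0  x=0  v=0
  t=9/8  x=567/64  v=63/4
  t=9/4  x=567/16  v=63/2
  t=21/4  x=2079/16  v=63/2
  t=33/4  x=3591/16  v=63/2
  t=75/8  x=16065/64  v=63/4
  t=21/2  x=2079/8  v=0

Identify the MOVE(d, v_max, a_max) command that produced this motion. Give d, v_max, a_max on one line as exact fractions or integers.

d=2079/8 v_max=63/2 a_max=14

final state: t=21/2, x=2079/8, v=0 → d = 2079/8
a_max = (63/4−0)/(9/8−0) = 14
max v = 63/2 over t∈[9/4,33/4] → v_max = 63/2
check: 63/2·(9/4+6) = 2079/8 ✓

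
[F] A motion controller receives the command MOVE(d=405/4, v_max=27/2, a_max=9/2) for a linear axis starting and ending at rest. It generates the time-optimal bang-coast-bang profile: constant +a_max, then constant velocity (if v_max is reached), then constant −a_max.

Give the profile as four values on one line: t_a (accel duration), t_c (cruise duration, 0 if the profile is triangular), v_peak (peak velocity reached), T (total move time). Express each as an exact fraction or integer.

(v_max)²/a_max = (27/2)²/(9/2) = 81/2
405/4 ≥ 81/2 ⇒ cruise phase
t_a = (27/2)/(9/2) = 3; v_peak = 27/2
d_cruise = 405/4 − 81/2 = 243/4; t_c = (243/4)/(27/2) = 9/2
T = 2·3 + 9/2 = 21/2

t_a=3 t_c=9/2 v_peak=27/2 T=21/2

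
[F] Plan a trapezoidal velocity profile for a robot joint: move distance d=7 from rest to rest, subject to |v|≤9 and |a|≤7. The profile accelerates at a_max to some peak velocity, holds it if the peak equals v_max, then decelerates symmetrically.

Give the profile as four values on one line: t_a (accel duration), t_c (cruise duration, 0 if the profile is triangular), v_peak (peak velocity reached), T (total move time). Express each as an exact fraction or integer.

t_a=1 t_c=0 v_peak=7 T=2

(v_max)²/a_max = 9²/7 = 81/7
7 < 81/7 → triangular
v_peak = √(7·7) = √49 = 7
t_a = 7/7 = 1; t_c = 0
T = 2·1 = 2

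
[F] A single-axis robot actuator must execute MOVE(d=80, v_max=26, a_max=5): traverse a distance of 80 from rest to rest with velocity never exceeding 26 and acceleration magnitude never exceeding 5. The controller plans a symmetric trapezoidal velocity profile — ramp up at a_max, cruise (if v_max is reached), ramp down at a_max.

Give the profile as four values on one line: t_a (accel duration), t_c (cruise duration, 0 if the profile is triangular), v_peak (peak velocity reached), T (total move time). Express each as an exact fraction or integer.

t_a=4 t_c=0 v_peak=20 T=8

v_max²/a_max = 26²/5 = 676/5
80 < 676/5 ⇒ no cruise
v_peak = √(80·5) = √400 = 20
t_a = 20/5 = 4; t_c = 0
T = 2·4 = 8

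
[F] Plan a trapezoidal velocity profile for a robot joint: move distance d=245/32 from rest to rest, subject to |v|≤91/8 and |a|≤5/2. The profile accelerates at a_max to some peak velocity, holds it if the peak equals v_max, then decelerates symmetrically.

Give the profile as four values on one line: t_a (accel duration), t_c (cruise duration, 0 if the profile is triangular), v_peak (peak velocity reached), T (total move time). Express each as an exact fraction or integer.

t_a=7/4 t_c=0 v_peak=35/8 T=7/2

vₘ²/aₘ = (91/8)²/(5/2) = 8281/160
245/32 < 8281/160 ⇒ no cruise
v_peak = √(245/32·5/2) = √(1225/64) = 35/8
t_a = (35/8)/(5/2) = 7/4; t_c = 0
T = 2·7/4 = 7/2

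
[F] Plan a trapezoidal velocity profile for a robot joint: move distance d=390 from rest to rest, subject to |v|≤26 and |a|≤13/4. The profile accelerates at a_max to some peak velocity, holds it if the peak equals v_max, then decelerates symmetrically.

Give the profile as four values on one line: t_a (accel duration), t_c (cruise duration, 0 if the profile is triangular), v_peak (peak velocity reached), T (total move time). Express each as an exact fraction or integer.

t_a=8 t_c=7 v_peak=26 T=23

v_max²/a_max = 26²/(13/4) = 208
390 ≥ 208 → trapezoidal
t_a = 26/(13/4) = 8; v_peak = 26
d_cruise = 390 − 208 = 182; t_c = 182/26 = 7
T = 2·8 + 7 = 23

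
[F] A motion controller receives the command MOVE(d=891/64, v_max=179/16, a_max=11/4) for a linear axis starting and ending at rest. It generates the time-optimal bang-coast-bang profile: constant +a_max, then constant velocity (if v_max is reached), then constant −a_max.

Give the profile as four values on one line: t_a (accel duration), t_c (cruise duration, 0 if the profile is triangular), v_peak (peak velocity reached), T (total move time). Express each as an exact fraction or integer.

v_max²/a_max = (179/16)²/(11/4) = 32041/704
891/64 < 32041/704 → triangular
v_peak = √(891/64·11/4) = √(9801/256) = 99/16
t_a = (99/16)/(11/4) = 9/4; t_c = 0
T = 2·9/4 = 9/2

t_a=9/4 t_c=0 v_peak=99/16 T=9/2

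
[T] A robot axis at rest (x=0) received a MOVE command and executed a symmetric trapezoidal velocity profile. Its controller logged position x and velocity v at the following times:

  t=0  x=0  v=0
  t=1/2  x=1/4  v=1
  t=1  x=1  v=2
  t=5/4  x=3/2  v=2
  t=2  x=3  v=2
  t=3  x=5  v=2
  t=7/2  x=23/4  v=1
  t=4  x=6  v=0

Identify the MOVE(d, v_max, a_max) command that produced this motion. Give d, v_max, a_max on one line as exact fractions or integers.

d=6 v_max=2 a_max=2

final state: t=4, x=6, v=0 → d = 6
a_max = (1−0)/(1/2−0) = 2
max v = 2 over t∈[1,3] → v_max = 2
check: 2·(1+2) = 6 ✓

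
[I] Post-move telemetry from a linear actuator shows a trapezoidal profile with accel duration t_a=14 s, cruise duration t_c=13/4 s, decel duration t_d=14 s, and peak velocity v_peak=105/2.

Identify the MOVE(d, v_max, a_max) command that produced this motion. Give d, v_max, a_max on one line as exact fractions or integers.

a_max = (105/2)/14 = 15/4
d_a = ½·105/2·14 = 735/2; d_c = 105/2·13/4 = 1365/8
d = 2·735/2 + 1365/8 = 7245/8
t_c = 13/4 > 0 ⇒ limit active, v_max = 105/2

d=7245/8 v_max=105/2 a_max=15/4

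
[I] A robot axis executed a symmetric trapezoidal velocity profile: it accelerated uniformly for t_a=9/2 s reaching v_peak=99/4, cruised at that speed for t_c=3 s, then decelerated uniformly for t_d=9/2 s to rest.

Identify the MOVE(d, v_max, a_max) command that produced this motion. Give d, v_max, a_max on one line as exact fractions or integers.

d=1485/8 v_max=99/4 a_max=11/2

a_max = (99/4)/(9/2) = 11/2
d_a = ½·99/4·9/2 = 891/16; d_c = 99/4·3 = 297/4
d = 2·891/16 + 297/4 = 1485/8
t_c = 3 > 0 so v_max = 99/4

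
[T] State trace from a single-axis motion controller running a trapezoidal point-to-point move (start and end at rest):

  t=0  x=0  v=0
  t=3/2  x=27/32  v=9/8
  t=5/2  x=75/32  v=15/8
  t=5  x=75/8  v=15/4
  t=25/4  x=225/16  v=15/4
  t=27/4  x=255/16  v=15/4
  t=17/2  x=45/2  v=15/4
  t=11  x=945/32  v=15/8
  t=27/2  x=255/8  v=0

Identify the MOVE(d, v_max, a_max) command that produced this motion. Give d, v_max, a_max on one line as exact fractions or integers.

d=255/8 v_max=15/4 a_max=3/4

final state: t=27/2, x=255/8, v=0 → d = 255/8
a_max = (9/8−0)/(3/2−0) = 3/4
max v = 15/4 over t∈[5,17/2] → v_max = 15/4
check: 15/4·(5+7/2) = 255/8 ✓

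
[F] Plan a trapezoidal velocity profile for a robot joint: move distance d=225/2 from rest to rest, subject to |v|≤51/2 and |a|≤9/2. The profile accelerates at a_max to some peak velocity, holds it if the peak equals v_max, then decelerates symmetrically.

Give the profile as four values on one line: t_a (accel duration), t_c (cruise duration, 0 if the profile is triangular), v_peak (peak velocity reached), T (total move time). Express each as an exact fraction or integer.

t_a=5 t_c=0 v_peak=45/2 T=10

(v_max)²/a_max = (51/2)²/(9/2) = 289/2
225/2 < 289/2 so t_c = 0
v_peak = √(225/2·9/2) = √(2025/4) = 45/2
t_a = (45/2)/(9/2) = 5; t_c = 0
T = 2·5 = 10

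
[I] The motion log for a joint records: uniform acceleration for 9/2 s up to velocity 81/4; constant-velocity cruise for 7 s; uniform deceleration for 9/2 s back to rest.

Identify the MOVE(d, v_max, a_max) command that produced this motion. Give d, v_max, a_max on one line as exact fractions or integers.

a_max = (81/4)/(9/2) = 9/2
d_a = ½·81/4·9/2 = 729/16; d_c = 81/4·7 = 567/4
d = 2·729/16 + 567/4 = 1863/8
t_c = 7 > 0 → v_max = v_peak = 81/4

d=1863/8 v_max=81/4 a_max=9/2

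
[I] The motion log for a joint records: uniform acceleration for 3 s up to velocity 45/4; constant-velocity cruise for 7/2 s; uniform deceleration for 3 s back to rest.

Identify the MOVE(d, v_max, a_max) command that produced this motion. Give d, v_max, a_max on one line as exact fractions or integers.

a_max = (45/4)/3 = 15/4
d_a = ½·45/4·3 = 135/8; d_c = 45/4·7/2 = 315/8
d = 2·135/8 + 315/8 = 585/8
t_c = 7/2 > 0 ⇒ limit active, v_max = 45/4

d=585/8 v_max=45/4 a_max=15/4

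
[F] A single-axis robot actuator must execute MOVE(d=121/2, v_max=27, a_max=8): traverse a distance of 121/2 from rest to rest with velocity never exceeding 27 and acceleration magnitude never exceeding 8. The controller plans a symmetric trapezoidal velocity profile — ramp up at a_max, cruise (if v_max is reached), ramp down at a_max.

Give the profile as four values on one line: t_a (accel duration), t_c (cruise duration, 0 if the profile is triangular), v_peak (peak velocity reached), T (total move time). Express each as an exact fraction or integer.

v_max²/a_max = 27²/8 = 729/8
121/2 < 729/8 → triangular
v_peak = √(121/2·8) = √484 = 22
t_a = 22/8 = 11/4; t_c = 0
T = 2·11/4 = 11/2

t_a=11/4 t_c=0 v_peak=22 T=11/2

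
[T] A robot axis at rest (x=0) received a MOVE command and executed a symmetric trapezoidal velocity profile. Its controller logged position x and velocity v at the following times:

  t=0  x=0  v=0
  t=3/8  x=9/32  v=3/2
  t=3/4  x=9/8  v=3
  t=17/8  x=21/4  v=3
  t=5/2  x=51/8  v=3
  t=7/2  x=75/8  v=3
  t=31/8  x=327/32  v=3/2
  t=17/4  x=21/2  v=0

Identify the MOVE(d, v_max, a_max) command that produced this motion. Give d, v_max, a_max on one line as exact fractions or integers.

final state: t=17/4, x=21/2, v=0 → d = 21/2
a_max = (3/2−0)/(3/8−0) = 4
max v = 3 over t∈[3/4,7/2] → v_max = 3
check: 3·(3/4+11/4) = 21/2 ✓

d=21/2 v_max=3 a_max=4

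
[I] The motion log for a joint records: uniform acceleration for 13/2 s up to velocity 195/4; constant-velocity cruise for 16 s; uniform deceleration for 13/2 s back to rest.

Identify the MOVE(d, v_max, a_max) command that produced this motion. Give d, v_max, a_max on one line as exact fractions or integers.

d=8775/8 v_max=195/4 a_max=15/2

a_max = (195/4)/(13/2) = 15/2
d_a = ½·195/4·13/2 = 2535/16; d_c = 195/4·16 = 780
d = 2·2535/16 + 780 = 8775/8
t_c = 16 > 0 ⇒ limit active, v_max = 195/4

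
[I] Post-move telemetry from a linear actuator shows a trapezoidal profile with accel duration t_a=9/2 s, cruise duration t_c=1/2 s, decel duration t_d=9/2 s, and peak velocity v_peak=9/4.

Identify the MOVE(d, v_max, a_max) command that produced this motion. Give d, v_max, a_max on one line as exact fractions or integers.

a_max = (9/4)/(9/2) = 1/2
d_a = ½·9/4·9/2 = 81/16; d_c = 9/4·1/2 = 9/8
d = 2·81/16 + 9/8 = 45/4
t_c = 1/2 > 0 so v_max = 9/4

d=45/4 v_max=9/4 a_max=1/2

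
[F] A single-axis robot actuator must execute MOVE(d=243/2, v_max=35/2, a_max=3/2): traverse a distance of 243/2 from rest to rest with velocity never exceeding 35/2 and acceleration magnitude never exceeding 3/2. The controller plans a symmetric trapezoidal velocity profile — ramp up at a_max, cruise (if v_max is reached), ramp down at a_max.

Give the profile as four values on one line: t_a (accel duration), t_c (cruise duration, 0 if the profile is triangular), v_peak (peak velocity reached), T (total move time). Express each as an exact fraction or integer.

(v_max)²/a_max = (35/2)²/(3/2) = 1225/6
243/2 < 1225/6 ⇒ no cruise
v_peak = √(243/2·3/2) = √(729/4) = 27/2
t_a = (27/2)/(3/2) = 9; t_c = 0
T = 2·9 = 18

t_a=9 t_c=0 v_peak=27/2 T=18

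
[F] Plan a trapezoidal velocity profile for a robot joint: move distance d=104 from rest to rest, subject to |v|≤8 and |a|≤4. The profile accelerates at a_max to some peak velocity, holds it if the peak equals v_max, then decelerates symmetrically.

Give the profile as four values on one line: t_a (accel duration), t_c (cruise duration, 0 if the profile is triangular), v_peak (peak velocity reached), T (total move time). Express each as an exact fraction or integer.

t_a=2 t_c=11 v_peak=8 T=15

vₘ²/aₘ = 8²/4 = 16
104 ≥ 16 ⇒ cruise phase
t_a = 8/4 = 2; v_peak = 8
d_cruise = 104 − 16 = 88; t_c = 88/8 = 11
T = 2·2 + 11 = 15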